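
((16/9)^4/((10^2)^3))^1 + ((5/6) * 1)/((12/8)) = 56954149/102515625 = 0.56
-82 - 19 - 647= -748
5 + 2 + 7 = 14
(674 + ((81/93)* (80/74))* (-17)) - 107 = 550.99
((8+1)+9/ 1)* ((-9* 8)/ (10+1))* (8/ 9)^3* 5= -413.74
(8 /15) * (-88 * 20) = -2816/3 = -938.67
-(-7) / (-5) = -7/5 = -1.40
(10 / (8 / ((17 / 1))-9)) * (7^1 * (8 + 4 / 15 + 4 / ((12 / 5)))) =-81.52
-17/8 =-2.12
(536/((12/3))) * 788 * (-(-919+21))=94821616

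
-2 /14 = -1/7 = -0.14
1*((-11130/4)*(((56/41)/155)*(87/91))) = -387324/16523 = -23.44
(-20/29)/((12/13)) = -65/87 = -0.75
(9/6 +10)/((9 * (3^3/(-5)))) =-115/486 = -0.24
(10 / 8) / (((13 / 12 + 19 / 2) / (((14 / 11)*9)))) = 1890/1397 = 1.35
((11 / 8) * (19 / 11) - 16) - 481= -3957/8 = -494.62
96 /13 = 7.38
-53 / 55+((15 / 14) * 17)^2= 3565987/10780 = 330.80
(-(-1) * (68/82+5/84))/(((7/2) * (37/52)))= 79586/222999 = 0.36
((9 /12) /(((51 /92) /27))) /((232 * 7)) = 621/27608 = 0.02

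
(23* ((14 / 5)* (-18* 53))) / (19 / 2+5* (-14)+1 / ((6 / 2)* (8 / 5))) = 7372512/7235 = 1019.01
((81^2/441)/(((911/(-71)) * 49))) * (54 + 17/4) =-1.38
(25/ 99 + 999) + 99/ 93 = 1000.32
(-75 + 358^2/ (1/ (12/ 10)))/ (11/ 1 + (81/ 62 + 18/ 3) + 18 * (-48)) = -47653758/262165 = -181.77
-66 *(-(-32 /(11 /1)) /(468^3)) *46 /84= -23/22422582 = 0.00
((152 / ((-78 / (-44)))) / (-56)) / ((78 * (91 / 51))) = -3553/322959 = -0.01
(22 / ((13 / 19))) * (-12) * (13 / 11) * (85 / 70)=-3876/7 = -553.71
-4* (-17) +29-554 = -457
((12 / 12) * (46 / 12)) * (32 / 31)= 368/93 = 3.96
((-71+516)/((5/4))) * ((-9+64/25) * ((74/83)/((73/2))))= -8482768/151475 = -56.00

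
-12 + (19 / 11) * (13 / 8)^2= -5237/704 = -7.44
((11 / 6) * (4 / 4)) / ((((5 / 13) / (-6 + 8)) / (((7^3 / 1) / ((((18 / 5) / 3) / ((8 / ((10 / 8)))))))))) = 784784/45 = 17439.64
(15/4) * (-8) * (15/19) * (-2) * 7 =6300/19 = 331.58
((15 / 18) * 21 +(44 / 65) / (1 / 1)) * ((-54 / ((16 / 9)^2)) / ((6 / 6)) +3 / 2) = -942837/3328 = -283.30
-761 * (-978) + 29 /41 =30514607/41 = 744258.71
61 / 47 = 1.30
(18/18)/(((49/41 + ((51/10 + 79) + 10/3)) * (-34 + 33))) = -1230/109013 = -0.01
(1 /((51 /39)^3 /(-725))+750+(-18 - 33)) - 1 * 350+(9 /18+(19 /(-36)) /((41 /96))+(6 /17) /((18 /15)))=29431969/1208598 = 24.35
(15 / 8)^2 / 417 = 75/8896 = 0.01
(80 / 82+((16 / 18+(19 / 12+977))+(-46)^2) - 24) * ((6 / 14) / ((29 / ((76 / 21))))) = 2971163/18081 = 164.33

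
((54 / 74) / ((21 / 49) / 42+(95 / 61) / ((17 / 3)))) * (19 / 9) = 5.40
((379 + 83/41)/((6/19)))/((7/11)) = 1632499/861 = 1896.05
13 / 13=1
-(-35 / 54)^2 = -1225/2916 = -0.42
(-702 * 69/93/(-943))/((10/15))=1053/1271 = 0.83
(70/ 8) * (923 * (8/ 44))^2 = 29817515/121 = 246425.74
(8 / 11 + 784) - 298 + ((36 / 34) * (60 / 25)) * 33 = 533498/935 = 570.59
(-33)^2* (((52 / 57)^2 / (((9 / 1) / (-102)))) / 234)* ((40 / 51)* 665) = -35235200/1539 = -22894.87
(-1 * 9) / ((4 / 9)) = -81/4 = -20.25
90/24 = 15/4 = 3.75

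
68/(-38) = -34/19 = -1.79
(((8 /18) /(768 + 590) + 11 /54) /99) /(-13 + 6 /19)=-142139/874814094 = 0.00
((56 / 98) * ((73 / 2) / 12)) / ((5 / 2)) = 73/105 = 0.70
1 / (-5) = -1/5 = -0.20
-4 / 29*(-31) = 124/29 = 4.28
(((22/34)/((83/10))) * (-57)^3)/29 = -20371230/40919 = -497.84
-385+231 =-154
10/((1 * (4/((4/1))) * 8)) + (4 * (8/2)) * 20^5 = 204800005/4 = 51200001.25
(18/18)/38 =1/38 = 0.03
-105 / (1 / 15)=-1575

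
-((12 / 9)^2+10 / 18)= -7/3 = -2.33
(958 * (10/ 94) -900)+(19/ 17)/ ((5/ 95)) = -620703/799 = -776.85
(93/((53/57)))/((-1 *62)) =-171/106 = -1.61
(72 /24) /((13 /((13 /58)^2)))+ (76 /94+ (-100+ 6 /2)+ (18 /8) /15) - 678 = -774.03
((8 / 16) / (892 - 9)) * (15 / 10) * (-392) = -294/883 = -0.33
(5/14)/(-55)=-1/154 = -0.01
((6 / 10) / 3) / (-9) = -1/45 = -0.02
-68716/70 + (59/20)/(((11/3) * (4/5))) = -6040813/6160 = -980.65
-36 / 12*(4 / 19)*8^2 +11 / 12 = -9007/228 = -39.50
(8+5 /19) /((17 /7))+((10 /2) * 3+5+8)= 10143/323 = 31.40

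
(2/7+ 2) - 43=-285/7 = -40.71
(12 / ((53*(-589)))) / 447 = -4/4651333 = 0.00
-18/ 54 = -1/3 = -0.33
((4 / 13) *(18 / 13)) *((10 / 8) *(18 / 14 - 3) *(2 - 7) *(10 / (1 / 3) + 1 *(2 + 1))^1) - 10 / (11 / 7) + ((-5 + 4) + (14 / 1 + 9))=2163676/13013 = 166.27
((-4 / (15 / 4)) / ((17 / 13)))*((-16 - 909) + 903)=4576/255 = 17.95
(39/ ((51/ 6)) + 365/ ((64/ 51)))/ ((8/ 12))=964341/2176 = 443.17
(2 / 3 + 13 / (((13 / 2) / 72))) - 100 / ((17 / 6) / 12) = -14222/51 = -278.86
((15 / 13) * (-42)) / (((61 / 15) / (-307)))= 2901150/793 = 3658.45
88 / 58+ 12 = 392/29 = 13.52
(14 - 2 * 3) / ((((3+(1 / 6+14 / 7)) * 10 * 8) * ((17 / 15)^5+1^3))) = 0.01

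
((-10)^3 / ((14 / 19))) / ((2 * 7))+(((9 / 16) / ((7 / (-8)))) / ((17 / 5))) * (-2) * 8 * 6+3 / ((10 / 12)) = -313156/4165 = -75.19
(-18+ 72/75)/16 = -213/200 = -1.06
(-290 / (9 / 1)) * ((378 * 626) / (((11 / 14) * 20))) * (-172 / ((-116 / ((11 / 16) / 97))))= -1978473/388 = -5099.16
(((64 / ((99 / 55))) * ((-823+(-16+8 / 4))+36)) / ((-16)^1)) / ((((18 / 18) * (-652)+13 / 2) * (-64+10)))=1780/34857 = 0.05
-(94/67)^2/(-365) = 8836/1638485 = 0.01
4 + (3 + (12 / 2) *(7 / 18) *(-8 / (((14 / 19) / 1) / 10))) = -739/3 = -246.33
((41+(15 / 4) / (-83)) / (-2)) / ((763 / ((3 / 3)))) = -13597/506632 = -0.03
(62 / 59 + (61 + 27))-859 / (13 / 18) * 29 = -26387180/767 = -34403.10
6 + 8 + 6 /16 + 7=171/8 = 21.38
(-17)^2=289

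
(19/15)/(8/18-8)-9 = -3117/340 = -9.17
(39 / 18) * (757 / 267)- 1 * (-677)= 1094395/1602 = 683.14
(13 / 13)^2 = 1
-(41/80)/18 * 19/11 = -779/15840 = -0.05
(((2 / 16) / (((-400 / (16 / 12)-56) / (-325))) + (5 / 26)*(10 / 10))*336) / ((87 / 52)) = 158830/2581 = 61.54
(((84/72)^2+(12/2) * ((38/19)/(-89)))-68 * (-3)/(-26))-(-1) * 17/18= -236393/41652 = -5.68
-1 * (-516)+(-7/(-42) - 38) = 2869/6 = 478.17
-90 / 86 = -1.05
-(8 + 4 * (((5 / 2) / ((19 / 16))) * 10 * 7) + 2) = -11390/19 = -599.47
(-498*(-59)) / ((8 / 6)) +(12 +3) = 44103/2 = 22051.50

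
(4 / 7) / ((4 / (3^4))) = 81/7 = 11.57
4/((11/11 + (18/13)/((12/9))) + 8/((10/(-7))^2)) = 2600/3873 = 0.67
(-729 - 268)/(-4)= 997/4 = 249.25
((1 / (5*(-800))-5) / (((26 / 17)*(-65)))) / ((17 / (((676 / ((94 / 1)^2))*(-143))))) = -2860143/88360000 = -0.03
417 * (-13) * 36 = -195156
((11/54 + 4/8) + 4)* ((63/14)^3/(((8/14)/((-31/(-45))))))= 516.73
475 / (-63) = -475/63 = -7.54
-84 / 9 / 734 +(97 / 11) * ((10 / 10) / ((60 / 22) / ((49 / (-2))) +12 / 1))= 0.73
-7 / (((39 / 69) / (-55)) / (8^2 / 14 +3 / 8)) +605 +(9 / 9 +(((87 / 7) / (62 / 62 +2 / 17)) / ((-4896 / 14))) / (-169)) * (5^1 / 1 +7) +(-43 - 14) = 100935373/25688 = 3929.28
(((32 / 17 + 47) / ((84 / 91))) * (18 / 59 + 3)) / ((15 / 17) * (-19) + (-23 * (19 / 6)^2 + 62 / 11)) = -69517305/96027043 = -0.72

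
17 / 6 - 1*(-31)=203/6 = 33.83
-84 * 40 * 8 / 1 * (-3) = 80640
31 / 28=1.11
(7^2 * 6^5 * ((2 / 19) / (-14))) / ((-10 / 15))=81648/19 = 4297.26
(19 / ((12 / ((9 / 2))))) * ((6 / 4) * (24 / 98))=513/196 = 2.62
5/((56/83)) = 7.41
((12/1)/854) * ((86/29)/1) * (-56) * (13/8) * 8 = -53664/1769 = -30.34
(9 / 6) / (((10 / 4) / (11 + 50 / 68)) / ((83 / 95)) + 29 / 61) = 318969/152944 = 2.09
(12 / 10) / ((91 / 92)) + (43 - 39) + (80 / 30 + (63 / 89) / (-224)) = 30620803/3887520 = 7.88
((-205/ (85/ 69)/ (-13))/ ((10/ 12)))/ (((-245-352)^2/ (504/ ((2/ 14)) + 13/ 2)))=6666067/43759105 = 0.15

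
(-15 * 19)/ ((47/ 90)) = -25650/47 = -545.74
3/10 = 0.30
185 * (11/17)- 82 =641/17 = 37.71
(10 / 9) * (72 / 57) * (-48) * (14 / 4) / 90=-448/171 = -2.62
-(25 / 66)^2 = -625/4356 = -0.14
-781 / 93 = -8.40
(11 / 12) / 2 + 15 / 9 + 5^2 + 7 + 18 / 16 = 141/4 = 35.25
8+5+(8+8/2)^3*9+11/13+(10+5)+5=202616/13 = 15585.85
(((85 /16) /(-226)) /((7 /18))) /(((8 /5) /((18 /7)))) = -34425/354368 = -0.10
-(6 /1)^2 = -36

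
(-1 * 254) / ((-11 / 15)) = 346.36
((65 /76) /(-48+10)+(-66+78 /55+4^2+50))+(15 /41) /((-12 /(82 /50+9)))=6976677/6512440 = 1.07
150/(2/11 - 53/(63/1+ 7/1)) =-115500/443 = -260.72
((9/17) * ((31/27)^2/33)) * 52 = 49972/45441 = 1.10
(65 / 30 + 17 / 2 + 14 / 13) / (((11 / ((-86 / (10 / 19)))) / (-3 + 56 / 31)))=13844882/66495 = 208.21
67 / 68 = 0.99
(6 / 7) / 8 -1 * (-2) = 59/28 = 2.11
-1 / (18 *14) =-1/252 = 0.00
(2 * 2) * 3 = 12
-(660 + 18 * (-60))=420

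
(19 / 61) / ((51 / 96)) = 608/1037 = 0.59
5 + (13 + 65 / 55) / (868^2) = 10359619/2071916 = 5.00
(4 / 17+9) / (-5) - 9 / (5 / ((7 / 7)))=-62/17 = -3.65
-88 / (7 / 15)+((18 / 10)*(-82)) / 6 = -7461/35 = -213.17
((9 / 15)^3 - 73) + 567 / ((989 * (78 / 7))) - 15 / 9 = -717413041/9642750 = -74.40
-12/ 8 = -3/2 = -1.50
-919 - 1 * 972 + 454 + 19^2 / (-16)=-23353/16 = -1459.56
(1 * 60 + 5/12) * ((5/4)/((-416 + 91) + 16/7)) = -25375/108432 = -0.23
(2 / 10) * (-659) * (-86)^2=-4873964/5 = -974792.80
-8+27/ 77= -589/77 = -7.65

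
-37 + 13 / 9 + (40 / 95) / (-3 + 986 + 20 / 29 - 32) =-167799832/4719429 = -35.56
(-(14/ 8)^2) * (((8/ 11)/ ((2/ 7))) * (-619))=212317/44 = 4825.39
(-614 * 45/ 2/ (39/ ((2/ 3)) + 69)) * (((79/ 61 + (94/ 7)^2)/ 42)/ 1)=-166660169/355691 = -468.55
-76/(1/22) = -1672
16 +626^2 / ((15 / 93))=12148236/5 = 2429647.20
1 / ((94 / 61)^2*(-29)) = -3721/256244 = -0.01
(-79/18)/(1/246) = -3239/3 = -1079.67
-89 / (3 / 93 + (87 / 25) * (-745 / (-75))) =-344875/134076 = -2.57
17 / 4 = 4.25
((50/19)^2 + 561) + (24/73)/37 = 567.93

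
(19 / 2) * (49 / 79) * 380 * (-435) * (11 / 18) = -141069775/237 = -595231.12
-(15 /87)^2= -25/841 = -0.03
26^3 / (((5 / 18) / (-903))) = -57136060.80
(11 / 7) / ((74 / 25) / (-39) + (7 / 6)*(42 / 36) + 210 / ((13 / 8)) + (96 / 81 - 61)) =35100/1579207 = 0.02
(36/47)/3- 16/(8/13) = -1210/47 = -25.74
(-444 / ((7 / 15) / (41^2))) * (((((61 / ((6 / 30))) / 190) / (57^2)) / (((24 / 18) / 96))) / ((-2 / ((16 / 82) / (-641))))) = -266506560/30776333 = -8.66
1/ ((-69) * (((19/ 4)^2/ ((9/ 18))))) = -8/24909 = 0.00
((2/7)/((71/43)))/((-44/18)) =-387/5467 = -0.07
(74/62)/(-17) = -37/527 = -0.07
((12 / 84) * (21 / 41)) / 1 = 3/41 = 0.07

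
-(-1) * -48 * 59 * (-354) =1002528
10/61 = 0.16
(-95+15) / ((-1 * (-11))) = -80/11 = -7.27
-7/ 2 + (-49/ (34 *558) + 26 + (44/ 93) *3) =453749/18972 = 23.92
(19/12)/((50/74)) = 703/300 = 2.34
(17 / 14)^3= 4913/2744 = 1.79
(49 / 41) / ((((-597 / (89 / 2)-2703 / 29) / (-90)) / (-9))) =-11382210/1253657 = -9.08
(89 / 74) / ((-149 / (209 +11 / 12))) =-224191/132312 = -1.69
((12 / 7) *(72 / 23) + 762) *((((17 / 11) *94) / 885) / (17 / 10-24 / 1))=-5.65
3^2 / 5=9/5 = 1.80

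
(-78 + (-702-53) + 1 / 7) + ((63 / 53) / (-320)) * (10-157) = -98811973/118720 = -832.31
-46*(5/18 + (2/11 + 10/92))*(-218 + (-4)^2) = 522776/99 = 5280.57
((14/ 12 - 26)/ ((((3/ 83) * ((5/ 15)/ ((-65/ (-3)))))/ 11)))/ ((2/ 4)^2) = -17684810/9 = -1964978.89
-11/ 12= -0.92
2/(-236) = -1/118 = -0.01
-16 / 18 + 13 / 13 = 1/9 = 0.11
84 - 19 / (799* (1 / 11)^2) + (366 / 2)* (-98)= -14264449/799 = -17852.88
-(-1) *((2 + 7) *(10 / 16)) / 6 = 15/16 = 0.94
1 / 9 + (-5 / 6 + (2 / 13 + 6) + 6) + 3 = 14.43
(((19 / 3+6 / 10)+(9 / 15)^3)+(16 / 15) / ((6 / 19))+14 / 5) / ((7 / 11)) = 164923/7875 = 20.94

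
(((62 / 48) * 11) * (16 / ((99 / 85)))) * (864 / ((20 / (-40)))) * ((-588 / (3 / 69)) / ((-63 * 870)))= -21720832/261 = -83221.58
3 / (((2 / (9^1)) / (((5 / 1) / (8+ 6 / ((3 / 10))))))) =135/56 = 2.41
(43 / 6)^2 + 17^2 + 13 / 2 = 12487/36 = 346.86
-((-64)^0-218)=217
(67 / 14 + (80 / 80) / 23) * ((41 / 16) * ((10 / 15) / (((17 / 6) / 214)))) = 623.11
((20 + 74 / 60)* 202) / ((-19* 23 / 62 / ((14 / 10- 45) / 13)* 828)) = 16722671/6784425 = 2.46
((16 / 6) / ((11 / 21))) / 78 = 28/429 = 0.07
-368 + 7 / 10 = -3673/10 = -367.30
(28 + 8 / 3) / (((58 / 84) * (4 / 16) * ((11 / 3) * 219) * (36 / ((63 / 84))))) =322/69861 = 0.00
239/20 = 11.95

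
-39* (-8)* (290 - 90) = 62400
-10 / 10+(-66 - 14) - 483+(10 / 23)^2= -298256/529 = -563.81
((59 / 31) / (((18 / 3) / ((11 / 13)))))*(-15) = -3245/806 = -4.03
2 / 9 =0.22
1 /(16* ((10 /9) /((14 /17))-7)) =-63/5696 = -0.01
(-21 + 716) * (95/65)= 13205/13 = 1015.77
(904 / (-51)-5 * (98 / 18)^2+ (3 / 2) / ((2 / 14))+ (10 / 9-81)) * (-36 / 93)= 91.09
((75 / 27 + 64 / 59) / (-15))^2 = 4206601/63441225 = 0.07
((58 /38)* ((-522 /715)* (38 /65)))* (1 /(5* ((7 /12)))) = -0.22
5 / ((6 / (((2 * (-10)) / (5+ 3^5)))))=-25/372 = -0.07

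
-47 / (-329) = 1/7 = 0.14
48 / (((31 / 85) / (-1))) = -4080/31 = -131.61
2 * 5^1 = 10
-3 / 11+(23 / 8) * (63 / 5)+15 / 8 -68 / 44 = 3991/110 = 36.28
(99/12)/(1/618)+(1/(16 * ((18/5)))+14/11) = 16156135/3168 = 5099.79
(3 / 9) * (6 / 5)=0.40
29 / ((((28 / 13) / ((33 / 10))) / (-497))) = -883311/40 = -22082.78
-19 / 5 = -3.80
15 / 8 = 1.88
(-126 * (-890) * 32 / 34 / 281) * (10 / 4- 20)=-31399200/4777 = -6573.00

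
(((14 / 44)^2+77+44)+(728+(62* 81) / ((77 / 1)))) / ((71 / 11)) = 3097723/21868 = 141.66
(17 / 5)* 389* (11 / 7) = 72743/35 = 2078.37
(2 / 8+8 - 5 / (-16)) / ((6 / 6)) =137/16 = 8.56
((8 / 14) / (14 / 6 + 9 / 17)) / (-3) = -34/511 = -0.07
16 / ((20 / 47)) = 188/5 = 37.60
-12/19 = -0.63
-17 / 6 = -2.83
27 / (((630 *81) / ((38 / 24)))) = 19/22680 = 0.00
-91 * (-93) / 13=651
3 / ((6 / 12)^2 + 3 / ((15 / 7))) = 20/11 = 1.82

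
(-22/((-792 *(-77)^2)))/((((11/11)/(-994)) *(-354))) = 71/5397084 = 0.00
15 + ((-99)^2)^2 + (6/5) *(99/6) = 480298179/5 = 96059635.80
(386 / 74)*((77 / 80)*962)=193193/40 = 4829.82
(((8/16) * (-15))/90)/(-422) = 1/5064 = 0.00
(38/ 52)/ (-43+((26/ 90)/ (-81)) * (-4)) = -69255/4073758 = -0.02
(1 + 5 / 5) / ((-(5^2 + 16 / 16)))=-1/13 = -0.08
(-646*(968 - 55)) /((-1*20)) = 294899/10 = 29489.90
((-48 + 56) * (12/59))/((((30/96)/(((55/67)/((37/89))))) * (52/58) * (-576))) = -113564/5704179 = -0.02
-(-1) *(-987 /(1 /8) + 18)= -7878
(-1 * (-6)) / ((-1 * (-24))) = 1/4 = 0.25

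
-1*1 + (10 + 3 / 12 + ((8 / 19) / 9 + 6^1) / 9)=61079/6156 = 9.92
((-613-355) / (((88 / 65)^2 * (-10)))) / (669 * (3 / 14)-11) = 5915/14824 = 0.40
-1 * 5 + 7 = 2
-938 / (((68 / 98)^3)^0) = -938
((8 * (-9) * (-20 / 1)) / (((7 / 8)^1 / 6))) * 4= 39497.14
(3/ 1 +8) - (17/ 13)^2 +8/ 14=11666/1183 = 9.86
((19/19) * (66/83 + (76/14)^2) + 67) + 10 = 436245/4067 = 107.26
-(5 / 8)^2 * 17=-6.64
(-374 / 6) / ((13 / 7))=-1309/39 = -33.56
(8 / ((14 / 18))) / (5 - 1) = 18/7 = 2.57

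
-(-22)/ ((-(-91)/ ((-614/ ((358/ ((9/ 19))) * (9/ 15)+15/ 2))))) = -405240/1258439 = -0.32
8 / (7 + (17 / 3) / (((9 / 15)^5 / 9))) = 162/13423 = 0.01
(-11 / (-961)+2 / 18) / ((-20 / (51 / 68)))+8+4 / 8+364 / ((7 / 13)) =7893601/11532 = 684.50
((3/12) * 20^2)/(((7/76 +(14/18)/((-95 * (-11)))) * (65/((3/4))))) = 564300/45409 = 12.43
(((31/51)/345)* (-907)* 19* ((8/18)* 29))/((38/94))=-153293884/158355 = -968.04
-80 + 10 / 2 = -75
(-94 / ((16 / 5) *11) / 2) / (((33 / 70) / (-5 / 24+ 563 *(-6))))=666858325/69696 = 9568.10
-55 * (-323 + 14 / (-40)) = 71137/4 = 17784.25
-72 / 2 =-36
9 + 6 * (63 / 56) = 63/4 = 15.75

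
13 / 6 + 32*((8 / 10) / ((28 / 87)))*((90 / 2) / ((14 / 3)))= 226141/294 = 769.19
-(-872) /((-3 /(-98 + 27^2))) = -550232/3 = -183410.67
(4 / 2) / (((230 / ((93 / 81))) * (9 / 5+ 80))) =31/253989 = 0.00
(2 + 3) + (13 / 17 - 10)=-72/17 = -4.24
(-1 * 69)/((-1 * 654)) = 23/218 = 0.11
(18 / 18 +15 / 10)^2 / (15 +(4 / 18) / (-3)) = 675/1612 = 0.42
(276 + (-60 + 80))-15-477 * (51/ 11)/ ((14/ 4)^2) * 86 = -8217029/539 = -15244.95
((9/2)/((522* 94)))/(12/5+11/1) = 5/730568 = 0.00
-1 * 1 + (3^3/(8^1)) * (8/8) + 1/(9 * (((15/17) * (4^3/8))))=1291/540 = 2.39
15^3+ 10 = 3385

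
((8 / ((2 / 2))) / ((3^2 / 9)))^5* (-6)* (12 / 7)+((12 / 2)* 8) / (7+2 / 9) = -153351216/455 = -337035.64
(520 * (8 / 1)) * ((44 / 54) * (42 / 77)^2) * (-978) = -10849280/11 = -986298.18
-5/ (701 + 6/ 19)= -0.01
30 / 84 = 5/14 = 0.36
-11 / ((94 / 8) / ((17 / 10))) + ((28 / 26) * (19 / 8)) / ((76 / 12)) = -14513/12220 = -1.19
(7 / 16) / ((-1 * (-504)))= 1/1152 = 0.00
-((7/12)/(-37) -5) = 2227/444 = 5.02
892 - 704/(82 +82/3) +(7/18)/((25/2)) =8169587/9225 = 885.59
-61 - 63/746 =-45569/746 = -61.08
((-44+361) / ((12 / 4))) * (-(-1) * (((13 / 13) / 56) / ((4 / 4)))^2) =317/9408 = 0.03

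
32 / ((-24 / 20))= -80/3 = -26.67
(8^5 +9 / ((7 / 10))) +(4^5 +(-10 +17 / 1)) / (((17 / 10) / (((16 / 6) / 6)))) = 35396978/1071 = 33050.40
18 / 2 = 9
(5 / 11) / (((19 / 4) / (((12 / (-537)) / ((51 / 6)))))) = -160/635987 = 0.00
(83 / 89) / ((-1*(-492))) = 83/43788 = 0.00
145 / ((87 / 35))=175/3 = 58.33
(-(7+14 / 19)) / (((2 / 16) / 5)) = -309.47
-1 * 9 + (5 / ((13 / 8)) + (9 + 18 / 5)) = 434/65 = 6.68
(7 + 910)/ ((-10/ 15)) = -2751/2 = -1375.50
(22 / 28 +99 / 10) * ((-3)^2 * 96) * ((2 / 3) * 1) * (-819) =-25204608/5 = -5040921.60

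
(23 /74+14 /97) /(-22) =-297/14356 = -0.02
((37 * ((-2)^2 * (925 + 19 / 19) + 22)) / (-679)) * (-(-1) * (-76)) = 10477512/679 = 15430.80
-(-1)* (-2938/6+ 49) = -1322/3 = -440.67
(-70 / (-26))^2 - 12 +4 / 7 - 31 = -41618/1183 = -35.18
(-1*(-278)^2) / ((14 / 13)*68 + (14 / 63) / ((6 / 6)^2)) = -1052.16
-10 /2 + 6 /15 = -23/5 = -4.60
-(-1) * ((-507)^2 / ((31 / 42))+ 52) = 10797670/31 = 348311.94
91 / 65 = 7/5 = 1.40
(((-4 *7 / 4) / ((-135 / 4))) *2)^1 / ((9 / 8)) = 448/1215 = 0.37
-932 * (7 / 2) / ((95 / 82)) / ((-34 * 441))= 0.19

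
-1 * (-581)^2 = -337561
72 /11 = 6.55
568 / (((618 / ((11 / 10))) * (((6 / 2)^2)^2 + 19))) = 781/77250 = 0.01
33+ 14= 47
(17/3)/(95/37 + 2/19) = 11951/5637 = 2.12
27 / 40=0.68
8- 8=0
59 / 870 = 0.07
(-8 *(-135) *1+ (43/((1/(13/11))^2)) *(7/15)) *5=5540.13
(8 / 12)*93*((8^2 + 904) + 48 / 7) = 423088/7 = 60441.14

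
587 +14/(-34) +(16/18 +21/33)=989795/1683 = 588.11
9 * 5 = 45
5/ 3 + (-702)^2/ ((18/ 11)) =903479/3 = 301159.67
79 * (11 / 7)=124.14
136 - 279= -143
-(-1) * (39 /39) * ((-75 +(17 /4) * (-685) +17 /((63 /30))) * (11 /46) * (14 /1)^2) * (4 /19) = -38525410/1311 = -29386.28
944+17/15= 14177/15 = 945.13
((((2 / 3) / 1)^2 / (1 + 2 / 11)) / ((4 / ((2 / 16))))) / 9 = 11/8424 = 0.00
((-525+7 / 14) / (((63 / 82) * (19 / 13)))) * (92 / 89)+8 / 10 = -256767688/532665 = -482.04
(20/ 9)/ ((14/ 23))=230/63 = 3.65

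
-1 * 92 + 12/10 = -454/5 = -90.80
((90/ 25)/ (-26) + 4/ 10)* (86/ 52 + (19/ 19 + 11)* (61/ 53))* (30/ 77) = 1086861/689689 = 1.58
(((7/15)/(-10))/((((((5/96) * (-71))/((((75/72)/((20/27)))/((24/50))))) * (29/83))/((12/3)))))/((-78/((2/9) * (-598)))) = 13363/18531 = 0.72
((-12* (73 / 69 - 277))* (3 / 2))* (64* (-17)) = -124293120/23 = -5404048.70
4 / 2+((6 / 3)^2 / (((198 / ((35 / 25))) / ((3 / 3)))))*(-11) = 76/45 = 1.69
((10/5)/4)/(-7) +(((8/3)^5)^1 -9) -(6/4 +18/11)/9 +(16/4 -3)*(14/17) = 126.25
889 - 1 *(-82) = 971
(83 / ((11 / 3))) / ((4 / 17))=4233/44 = 96.20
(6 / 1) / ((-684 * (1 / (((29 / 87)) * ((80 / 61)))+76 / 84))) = -280/101897 = 0.00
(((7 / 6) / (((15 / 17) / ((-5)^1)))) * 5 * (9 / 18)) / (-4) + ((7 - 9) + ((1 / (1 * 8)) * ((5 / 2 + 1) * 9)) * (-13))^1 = -883/18 = -49.06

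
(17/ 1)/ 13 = 17/13 = 1.31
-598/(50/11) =-3289/25 = -131.56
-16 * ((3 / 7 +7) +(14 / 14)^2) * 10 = -9440/7 = -1348.57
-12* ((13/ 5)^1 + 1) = -216/5 = -43.20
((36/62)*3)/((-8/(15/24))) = -135/992 = -0.14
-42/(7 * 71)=-0.08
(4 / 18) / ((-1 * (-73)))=2/657 = 0.00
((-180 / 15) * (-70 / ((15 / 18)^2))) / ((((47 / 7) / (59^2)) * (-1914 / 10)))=-49123872/14993 = -3276.45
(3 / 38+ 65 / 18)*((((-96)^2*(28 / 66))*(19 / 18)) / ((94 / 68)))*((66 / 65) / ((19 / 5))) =307564544/104481 = 2943.74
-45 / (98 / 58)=-1305/49 = -26.63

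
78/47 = 1.66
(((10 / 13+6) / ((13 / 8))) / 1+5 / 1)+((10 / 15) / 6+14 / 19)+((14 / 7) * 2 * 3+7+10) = 1127455/28899 = 39.01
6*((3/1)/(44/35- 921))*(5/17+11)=-120960/547247 = -0.22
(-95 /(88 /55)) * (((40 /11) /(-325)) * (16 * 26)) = 3040/11 = 276.36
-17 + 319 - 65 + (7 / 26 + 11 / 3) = 240.94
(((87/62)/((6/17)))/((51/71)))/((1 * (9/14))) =14413/1674 = 8.61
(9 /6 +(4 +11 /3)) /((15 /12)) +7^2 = 169/3 = 56.33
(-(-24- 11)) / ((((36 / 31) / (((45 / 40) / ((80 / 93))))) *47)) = 20181/24064 = 0.84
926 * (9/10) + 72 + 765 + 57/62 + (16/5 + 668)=726181/310 = 2342.52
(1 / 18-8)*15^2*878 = -1569425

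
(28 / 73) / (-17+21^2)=7/7738 = 0.00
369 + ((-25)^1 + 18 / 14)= 2417/7 = 345.29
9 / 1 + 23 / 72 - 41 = -2281/72 = -31.68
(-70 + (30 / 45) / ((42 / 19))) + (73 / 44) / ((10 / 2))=-961421/13860 = -69.37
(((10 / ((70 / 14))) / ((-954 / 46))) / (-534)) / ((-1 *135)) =-23/17193465 = 0.00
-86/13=-6.62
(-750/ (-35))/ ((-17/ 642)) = -96300/119 = -809.24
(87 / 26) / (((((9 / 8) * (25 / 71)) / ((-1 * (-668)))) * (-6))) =-2750824/2925 = -940.45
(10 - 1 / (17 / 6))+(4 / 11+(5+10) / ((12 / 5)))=12163/748 = 16.26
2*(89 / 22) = 89/11 = 8.09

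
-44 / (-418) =2/19 = 0.11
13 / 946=0.01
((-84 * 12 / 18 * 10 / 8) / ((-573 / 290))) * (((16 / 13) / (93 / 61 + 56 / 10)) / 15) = 19812800/48560031 = 0.41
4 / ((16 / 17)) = 17/4 = 4.25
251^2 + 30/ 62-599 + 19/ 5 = 9672974/155 = 62406.28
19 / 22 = 0.86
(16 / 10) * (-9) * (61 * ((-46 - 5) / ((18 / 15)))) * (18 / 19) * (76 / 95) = 2687904/95 = 28293.73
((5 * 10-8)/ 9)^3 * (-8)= -21952/27 = -813.04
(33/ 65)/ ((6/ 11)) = 121/130 = 0.93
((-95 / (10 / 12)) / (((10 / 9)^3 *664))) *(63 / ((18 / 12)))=-872613/166000 = -5.26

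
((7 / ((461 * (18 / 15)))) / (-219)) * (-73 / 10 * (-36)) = -7/461 = -0.02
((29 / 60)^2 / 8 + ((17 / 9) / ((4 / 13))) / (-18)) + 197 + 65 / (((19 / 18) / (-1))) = 665385811/4924800 = 135.11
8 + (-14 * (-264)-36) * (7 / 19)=25772/19 = 1356.42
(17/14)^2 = 289/196 = 1.47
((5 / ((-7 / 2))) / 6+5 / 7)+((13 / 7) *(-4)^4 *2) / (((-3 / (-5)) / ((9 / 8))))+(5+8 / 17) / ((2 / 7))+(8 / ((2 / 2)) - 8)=183853/102 = 1802.48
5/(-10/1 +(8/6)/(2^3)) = -30/59 = -0.51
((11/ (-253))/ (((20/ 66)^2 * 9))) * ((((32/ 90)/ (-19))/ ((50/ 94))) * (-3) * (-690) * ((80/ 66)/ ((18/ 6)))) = 33088/21375 = 1.55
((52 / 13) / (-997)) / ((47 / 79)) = -316/46859 = -0.01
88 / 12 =22/3 = 7.33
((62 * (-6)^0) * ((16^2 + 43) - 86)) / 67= 13206/67 = 197.10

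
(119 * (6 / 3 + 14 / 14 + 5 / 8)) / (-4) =-3451/32 = -107.84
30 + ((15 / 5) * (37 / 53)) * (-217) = -22497/53 = -424.47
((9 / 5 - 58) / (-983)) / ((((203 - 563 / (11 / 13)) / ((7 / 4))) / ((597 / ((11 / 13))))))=-15265887/99990760 = -0.15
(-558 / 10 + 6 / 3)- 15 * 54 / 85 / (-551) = -2518913/46835 = -53.78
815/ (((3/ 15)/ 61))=248575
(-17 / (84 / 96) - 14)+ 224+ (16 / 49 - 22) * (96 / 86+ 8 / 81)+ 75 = 4536655/18963 = 239.24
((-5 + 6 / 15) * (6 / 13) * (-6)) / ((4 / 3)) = 621/65 = 9.55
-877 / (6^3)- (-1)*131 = 27419/216 = 126.94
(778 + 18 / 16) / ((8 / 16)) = 6233/4 = 1558.25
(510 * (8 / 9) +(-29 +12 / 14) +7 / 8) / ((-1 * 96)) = -71579/16128 = -4.44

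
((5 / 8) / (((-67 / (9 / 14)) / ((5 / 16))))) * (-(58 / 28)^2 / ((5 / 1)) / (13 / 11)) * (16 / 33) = 12615/19120192 = 0.00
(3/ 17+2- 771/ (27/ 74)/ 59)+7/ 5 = -1455106/45135 = -32.24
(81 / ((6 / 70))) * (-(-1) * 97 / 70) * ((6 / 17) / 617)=0.75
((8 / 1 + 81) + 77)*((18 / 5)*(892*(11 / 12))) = 2443188/5 = 488637.60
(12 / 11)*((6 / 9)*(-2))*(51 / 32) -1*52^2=-59539/22 = -2706.32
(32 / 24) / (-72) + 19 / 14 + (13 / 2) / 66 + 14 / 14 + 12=120059/8316 = 14.44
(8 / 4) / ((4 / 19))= 19/2 = 9.50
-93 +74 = -19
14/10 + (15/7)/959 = 47066/33565 = 1.40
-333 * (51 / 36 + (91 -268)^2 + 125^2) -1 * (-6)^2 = -62544759/4 = -15636189.75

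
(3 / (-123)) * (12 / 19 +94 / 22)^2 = -25625/43681 = -0.59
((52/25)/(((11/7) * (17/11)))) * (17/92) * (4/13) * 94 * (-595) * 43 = -13467944/115 = -117112.56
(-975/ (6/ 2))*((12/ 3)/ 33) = -1300/33 = -39.39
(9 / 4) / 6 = 3/8 = 0.38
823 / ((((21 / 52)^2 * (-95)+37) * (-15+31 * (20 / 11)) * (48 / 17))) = 2000713/6106065 = 0.33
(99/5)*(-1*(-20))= 396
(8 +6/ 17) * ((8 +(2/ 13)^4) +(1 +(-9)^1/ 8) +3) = 176430385/1942148 = 90.84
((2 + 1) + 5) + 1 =9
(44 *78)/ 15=1144/5 = 228.80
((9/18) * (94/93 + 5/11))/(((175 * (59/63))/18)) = 40473/502975 = 0.08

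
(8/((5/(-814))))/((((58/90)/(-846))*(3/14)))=7978771.86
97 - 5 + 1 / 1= 93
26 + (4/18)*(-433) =-632/9 = -70.22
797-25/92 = 73299/92 = 796.73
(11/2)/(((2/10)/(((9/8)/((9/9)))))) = 495/16 = 30.94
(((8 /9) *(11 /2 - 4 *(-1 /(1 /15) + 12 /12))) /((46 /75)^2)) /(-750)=-205/1058 = -0.19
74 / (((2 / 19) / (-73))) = -51319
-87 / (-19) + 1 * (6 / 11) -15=-2064/209 = -9.88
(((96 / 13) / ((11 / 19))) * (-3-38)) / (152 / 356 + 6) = -1663944/20449 = -81.37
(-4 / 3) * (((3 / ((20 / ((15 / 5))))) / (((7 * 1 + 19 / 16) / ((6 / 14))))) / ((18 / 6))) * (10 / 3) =-32/917 = -0.03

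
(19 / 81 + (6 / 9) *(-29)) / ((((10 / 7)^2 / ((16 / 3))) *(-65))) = 23324/30375 = 0.77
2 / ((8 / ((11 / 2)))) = 11/8 = 1.38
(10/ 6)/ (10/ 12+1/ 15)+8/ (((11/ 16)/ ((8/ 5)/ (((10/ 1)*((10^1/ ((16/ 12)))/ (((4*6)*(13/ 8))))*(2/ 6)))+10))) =497002/3375 = 147.26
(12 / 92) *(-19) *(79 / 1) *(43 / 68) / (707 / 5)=-968145/1105748 = -0.88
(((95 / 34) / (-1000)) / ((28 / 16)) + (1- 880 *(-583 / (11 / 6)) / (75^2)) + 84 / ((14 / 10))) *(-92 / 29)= -454674833/1294125 = -351.34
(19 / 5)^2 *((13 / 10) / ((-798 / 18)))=-741/1750 = -0.42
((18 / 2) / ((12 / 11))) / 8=33/32 = 1.03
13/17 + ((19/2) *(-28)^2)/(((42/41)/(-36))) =-4449635/17 = -261743.24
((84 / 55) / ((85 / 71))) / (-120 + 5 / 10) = -11928/1117325 = -0.01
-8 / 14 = -4/7 = -0.57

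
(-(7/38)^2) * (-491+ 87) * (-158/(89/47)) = -36751274/32129 = -1143.87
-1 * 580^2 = -336400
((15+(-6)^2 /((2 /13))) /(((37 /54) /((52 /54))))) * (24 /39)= 7968/37 = 215.35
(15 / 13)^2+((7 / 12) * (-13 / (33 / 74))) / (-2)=658123/66924 = 9.83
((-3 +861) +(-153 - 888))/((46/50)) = -4575/23 = -198.91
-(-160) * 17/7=2720/7 = 388.57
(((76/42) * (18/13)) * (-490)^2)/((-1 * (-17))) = 35386.43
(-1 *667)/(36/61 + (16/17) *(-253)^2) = -0.01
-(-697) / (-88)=-7.92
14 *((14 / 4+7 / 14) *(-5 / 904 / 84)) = -5/1356 = 0.00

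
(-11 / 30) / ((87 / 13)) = -143/2610 = -0.05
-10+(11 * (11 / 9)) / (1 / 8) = 878/9 = 97.56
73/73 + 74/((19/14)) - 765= -13480/19 = -709.47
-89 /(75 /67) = -5963/75 = -79.51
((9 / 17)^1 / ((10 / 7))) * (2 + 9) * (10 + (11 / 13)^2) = 1255023/28730 = 43.68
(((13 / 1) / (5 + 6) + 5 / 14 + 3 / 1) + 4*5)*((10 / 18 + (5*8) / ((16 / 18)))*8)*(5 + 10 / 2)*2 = 123951200/693 = 178861.76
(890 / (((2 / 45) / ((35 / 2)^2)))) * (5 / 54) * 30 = 17035156.25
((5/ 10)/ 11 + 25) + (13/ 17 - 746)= -269351/374 = -720.19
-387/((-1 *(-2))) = -387/2 = -193.50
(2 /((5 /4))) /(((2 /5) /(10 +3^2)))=76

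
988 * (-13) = -12844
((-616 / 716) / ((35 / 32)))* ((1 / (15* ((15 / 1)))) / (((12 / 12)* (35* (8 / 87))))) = -2552/2349375 = 0.00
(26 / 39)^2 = 4/9 = 0.44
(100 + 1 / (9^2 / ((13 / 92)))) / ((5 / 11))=8197343/37260 = 220.00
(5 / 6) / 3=5/18 = 0.28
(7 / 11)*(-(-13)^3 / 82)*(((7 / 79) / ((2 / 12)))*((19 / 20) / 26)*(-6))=-1416051/712580 = -1.99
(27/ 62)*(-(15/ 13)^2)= -6075/10478 = -0.58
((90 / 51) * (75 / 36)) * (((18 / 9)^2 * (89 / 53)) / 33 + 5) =1137625/59466 = 19.13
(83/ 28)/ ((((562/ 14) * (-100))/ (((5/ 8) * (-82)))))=3403/89920 = 0.04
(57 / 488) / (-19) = -3/488 = -0.01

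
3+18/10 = 24/5 = 4.80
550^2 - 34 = 302466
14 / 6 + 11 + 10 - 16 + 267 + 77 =1054/3 = 351.33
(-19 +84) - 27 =38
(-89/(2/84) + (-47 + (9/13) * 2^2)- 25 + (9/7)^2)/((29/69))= -9054.65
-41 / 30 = -1.37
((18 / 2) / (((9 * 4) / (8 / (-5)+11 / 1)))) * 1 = 47/20 = 2.35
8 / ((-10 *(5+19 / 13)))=-13/105 = -0.12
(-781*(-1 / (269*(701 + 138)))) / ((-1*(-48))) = 781/10833168 = 0.00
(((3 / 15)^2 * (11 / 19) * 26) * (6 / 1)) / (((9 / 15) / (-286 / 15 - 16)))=-300872/1425 = -211.14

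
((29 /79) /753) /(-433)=-29/25757871 = 0.00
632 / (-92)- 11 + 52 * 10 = 11549/23 = 502.13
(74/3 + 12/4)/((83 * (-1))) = -1/3 = -0.33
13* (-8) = -104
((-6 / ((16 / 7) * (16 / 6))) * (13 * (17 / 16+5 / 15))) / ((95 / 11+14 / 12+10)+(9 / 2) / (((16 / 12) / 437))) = -603603/50508160 = -0.01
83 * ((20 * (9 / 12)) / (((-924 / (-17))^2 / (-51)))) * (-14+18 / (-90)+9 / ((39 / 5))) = 21612287/77077 = 280.40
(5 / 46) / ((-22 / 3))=-15/1012 = -0.01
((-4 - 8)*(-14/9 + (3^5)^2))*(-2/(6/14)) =29759912/9 = 3306656.89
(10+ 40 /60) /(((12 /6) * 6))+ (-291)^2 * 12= 1016172.89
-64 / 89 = -0.72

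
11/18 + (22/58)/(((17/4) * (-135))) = 81257/133110 = 0.61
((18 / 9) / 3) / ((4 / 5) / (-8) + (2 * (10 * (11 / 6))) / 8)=40/269 = 0.15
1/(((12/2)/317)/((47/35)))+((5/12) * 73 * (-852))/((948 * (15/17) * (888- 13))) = 176465039/2488500 = 70.91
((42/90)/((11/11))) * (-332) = -2324/15 = -154.93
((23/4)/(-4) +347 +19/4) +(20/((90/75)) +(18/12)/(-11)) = 193693/528 = 366.84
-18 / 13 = -1.38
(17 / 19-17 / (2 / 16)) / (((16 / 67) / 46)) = -3955747/152 = -26024.65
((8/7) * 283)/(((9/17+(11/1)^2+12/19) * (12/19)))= 1736771/414309 = 4.19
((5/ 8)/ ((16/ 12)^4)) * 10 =2025/1024 = 1.98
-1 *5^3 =-125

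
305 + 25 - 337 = -7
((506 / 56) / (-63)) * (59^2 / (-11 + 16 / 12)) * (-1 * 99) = -29062869/5684 = -5113.10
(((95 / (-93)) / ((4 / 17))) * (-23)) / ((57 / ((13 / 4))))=25415/4464 = 5.69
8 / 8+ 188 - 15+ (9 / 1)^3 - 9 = 894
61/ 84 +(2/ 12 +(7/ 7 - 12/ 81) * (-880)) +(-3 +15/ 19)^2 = -203008661/272916 = -743.85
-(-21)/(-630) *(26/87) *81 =-117/145 = -0.81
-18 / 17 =-1.06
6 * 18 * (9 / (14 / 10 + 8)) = 4860/47 = 103.40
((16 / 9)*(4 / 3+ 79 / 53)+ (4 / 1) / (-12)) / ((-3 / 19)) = -127433/4293 = -29.68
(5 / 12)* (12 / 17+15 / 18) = 785/1224 = 0.64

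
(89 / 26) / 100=89/2600 = 0.03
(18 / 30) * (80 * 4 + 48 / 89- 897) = -30783/89 = -345.88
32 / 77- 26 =-25.58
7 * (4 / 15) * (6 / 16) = 7/10 = 0.70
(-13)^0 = 1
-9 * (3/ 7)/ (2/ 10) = -135/7 = -19.29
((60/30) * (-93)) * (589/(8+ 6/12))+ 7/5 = -1095421/85 = -12887.31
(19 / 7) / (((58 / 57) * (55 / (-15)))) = -0.73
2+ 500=502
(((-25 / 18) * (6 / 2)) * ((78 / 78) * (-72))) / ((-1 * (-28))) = 75/7 = 10.71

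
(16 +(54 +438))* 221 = 112268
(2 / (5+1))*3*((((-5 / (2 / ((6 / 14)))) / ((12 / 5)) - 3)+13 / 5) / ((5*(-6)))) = 79/2800 = 0.03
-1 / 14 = -0.07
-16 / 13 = -1.23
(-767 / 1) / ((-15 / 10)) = 511.33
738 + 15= 753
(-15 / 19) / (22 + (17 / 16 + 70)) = -240/28291 = -0.01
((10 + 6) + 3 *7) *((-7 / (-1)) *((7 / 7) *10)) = 2590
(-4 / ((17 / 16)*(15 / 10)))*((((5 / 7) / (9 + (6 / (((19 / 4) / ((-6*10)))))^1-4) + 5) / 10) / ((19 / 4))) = -801792/3041045 = -0.26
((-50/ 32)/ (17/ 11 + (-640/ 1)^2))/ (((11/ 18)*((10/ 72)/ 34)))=-6885/4505617 = 0.00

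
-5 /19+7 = 128/19 = 6.74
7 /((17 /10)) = 70/17 = 4.12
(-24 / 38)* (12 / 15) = -48/95 = -0.51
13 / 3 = 4.33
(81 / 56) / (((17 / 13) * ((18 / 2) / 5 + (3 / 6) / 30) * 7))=15795/181594 = 0.09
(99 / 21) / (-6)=-11/14 = -0.79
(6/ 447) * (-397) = -794/149 = -5.33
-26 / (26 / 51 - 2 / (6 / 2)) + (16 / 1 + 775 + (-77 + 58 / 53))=186739/212 = 880.84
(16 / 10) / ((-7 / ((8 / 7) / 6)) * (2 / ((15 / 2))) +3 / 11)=-22/131 = -0.17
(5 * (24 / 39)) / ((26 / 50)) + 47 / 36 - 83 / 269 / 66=129943175/18002556 = 7.22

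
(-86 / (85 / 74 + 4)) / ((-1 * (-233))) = -6364/88773 = -0.07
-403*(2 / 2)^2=-403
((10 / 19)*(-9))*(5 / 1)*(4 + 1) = -118.42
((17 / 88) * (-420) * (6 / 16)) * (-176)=5355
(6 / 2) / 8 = 0.38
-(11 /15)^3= -1331/3375 = -0.39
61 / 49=1.24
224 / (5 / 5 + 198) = 224/199 = 1.13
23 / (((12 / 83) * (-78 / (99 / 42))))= -20999/4368 = -4.81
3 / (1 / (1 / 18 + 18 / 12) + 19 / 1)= 42/275 = 0.15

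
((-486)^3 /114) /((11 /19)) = -19131876/11 = -1739261.45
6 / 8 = 0.75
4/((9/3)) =1.33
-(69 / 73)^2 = -4761/5329 = -0.89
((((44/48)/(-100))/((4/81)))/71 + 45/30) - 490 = -55493897/113600 = -488.50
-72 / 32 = -9/4 = -2.25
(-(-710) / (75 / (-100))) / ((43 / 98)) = -278320/129 = -2157.52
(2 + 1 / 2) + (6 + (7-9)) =13/2 = 6.50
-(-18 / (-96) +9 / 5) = -159/80 = -1.99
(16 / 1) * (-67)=-1072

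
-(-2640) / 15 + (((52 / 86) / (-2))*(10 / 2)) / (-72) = 544961/3096 = 176.02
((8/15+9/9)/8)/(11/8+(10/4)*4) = 23/1365 = 0.02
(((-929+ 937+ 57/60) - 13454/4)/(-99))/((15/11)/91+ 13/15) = 6105281/158856 = 38.43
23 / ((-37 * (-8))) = 23/296 = 0.08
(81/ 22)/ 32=81/704 = 0.12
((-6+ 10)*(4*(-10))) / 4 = -40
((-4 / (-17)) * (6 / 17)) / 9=8/867 = 0.01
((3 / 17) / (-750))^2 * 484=121/4515625 = 0.00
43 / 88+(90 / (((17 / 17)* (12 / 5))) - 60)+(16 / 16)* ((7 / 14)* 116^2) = 590127/88 = 6705.99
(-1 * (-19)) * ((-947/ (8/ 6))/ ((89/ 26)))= -701727/178 = -3942.29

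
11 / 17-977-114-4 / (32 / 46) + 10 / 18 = -670475/612 = -1095.55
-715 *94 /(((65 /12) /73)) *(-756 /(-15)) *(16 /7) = -521731584/5 = -104346316.80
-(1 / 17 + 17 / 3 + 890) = -45682/51 = -895.73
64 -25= 39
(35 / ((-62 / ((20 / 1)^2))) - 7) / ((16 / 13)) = -93821/496 = -189.16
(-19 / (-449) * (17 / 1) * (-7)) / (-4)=2261/1796 = 1.26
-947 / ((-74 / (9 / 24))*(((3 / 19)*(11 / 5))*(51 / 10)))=449825/166056 = 2.71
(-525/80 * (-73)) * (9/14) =9855/32 = 307.97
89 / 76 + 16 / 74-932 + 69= -2422855/2812 = -861.61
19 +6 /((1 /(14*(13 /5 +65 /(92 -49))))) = 78341/215 = 364.38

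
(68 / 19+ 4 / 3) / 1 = 280/57 = 4.91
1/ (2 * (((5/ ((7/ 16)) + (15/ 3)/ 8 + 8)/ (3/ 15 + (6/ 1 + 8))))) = 1988/5615 = 0.35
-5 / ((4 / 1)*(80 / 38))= -19/32 = -0.59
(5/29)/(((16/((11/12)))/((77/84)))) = 0.01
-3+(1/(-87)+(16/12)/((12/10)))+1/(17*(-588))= -1652759/869652 = -1.90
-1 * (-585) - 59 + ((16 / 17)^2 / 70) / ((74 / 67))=196862418/374255 = 526.01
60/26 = 30/13 = 2.31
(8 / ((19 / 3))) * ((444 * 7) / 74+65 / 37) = 38856/703 = 55.27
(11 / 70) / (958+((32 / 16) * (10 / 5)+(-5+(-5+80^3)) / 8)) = 22/9094505 = 0.00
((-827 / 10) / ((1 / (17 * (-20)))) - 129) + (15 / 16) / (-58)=25973777/928 = 27988.98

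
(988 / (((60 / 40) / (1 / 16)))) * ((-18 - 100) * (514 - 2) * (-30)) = 74613760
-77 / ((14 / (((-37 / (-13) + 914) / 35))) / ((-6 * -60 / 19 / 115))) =-4719924/198835 = -23.74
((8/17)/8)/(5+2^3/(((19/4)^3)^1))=6859/591719 = 0.01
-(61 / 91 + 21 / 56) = -761/728 = -1.05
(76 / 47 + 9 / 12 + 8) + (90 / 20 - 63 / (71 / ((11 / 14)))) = 189139/13348 = 14.17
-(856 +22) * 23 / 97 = -20194/97 = -208.19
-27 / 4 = -6.75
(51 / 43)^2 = 2601/1849 = 1.41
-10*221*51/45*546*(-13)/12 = 4444531/3 = 1481510.33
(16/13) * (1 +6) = 112/13 = 8.62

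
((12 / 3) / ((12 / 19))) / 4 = 19/12 = 1.58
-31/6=-5.17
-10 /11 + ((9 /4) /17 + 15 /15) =167/748 = 0.22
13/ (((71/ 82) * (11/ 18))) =19188/781 = 24.57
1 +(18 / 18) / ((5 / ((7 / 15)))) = 82/75 = 1.09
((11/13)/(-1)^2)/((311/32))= 352/4043 = 0.09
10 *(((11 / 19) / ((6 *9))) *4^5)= 56320/513 = 109.79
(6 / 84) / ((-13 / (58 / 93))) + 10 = 84601/8463 = 10.00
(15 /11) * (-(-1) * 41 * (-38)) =-23370/11 = -2124.55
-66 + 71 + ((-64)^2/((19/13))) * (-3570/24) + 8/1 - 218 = -7924535/19 = -417080.79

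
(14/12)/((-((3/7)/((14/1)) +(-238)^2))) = -343/16653345 = 0.00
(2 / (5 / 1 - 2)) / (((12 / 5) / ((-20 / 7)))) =-50/63 = -0.79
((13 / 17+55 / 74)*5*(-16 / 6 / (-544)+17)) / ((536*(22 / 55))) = 0.60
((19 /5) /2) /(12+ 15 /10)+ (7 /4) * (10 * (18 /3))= 14194/135 = 105.14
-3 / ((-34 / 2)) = 3/17 = 0.18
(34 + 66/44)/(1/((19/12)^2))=25631/288 = 89.00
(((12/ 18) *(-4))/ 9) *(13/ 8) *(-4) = 52/27 = 1.93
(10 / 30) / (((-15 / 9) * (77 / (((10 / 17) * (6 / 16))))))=-3/5236 = 0.00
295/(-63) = -295/63 = -4.68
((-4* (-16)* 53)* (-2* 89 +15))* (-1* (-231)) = -127718976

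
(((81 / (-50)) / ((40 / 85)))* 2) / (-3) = 459/200 = 2.30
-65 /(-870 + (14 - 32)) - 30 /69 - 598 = -12220937/20424 = -598.36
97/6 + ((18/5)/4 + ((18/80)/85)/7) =1218587/71400 = 17.07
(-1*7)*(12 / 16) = -21/4 = -5.25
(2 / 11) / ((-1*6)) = -1/33 = -0.03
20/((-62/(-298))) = 96.13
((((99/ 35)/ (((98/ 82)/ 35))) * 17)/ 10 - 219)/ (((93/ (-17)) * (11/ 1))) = 217073/167090 = 1.30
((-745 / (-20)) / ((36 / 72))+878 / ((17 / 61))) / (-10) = -109649/340 = -322.50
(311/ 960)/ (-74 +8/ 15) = -311/70528 = 0.00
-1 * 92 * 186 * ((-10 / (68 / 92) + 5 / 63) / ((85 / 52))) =140802.05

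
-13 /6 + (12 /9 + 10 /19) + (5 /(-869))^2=-26427785/86088354 = -0.31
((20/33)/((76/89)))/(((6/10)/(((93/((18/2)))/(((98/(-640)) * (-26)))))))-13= -35693683/3594591 = -9.93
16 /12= 4/3 = 1.33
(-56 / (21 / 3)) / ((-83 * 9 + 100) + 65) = 4/291 = 0.01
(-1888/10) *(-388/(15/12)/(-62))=-732544/775 = -945.22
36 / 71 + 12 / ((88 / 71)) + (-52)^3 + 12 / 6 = -219610657/1562 = -140595.81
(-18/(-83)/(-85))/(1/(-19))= 342/7055 = 0.05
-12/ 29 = -0.41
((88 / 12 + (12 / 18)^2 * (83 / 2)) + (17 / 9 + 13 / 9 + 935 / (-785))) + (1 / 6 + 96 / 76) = 1575911/53694 = 29.35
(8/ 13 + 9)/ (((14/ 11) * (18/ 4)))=1375/819 = 1.68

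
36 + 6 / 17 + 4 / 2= 652/17 = 38.35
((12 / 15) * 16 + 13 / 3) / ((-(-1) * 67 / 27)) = 2313/335 = 6.90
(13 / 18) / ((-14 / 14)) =-13/18 = -0.72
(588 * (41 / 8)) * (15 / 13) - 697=72283/26 = 2780.12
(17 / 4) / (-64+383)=0.01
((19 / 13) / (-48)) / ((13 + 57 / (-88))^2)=-9196/46081191 = 0.00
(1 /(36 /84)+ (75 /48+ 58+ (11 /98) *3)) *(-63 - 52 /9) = -90603649/21168 = -4280.22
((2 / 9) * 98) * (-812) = -159152/9 = -17683.56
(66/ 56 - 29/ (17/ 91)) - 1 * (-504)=166573/476 = 349.94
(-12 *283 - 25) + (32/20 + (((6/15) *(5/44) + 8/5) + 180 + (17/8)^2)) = -11381001/3520 = -3233.24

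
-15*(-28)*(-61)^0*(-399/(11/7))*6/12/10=-58653/11 = -5332.09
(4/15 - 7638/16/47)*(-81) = 1506087/1880 = 801.11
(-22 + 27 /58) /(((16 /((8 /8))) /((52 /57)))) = -16237/13224 = -1.23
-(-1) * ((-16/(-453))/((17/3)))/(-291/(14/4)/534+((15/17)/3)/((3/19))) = 14952/4094969 = 0.00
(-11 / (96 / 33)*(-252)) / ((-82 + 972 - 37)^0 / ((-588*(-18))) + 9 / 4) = 916839/2165 = 423.48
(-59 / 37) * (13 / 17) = -767/629 = -1.22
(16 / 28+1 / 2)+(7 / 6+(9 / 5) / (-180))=4679/2100 = 2.23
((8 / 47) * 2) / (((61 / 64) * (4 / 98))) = 25088/2867 = 8.75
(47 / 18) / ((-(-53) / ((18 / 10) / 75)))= 47/39750 = 0.00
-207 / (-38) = 207/38 = 5.45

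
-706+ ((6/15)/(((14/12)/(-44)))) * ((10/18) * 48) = -7758/7 = -1108.29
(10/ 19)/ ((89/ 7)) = 70/1691 = 0.04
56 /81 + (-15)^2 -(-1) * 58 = 22979/81 = 283.69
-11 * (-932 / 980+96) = -256157/245 = -1045.54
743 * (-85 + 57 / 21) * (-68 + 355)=-17546688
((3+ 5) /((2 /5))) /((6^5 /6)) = 5/324 = 0.02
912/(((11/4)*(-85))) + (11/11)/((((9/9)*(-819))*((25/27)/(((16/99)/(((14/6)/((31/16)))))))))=-11619407/2977975 = -3.90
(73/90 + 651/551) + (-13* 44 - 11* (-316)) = 144108173/49590 = 2905.99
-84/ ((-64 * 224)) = 3/512 = 0.01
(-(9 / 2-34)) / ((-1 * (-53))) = 59/106 = 0.56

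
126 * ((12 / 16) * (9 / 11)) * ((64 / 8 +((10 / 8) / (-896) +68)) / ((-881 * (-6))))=22062699/19847168 = 1.11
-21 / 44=-0.48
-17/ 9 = -1.89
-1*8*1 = -8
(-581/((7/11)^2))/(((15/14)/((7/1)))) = -140602/15 = -9373.47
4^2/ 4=4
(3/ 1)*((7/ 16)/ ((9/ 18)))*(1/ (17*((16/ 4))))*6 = 63/272 = 0.23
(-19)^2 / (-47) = -361/47 = -7.68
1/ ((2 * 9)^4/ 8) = 1/13122 = 0.00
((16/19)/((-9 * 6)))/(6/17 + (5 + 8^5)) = -136/285816411 = 0.00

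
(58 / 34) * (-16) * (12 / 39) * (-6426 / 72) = 9744/13 = 749.54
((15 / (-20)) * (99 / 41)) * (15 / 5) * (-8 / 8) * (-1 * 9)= -48.90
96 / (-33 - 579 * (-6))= 32/1147 = 0.03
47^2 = 2209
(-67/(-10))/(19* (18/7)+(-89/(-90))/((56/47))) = 33768/250423 = 0.13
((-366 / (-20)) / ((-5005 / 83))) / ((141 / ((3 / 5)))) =-15189/11761750 = 0.00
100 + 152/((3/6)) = 404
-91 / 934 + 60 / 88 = 0.58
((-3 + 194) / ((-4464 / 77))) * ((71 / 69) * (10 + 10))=-5220985/77004 = -67.80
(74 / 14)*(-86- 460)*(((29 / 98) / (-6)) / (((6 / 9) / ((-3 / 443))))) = -125541/86828 = -1.45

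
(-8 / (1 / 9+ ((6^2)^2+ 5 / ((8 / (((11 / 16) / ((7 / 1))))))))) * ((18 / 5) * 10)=-2322432/10452335 = -0.22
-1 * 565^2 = -319225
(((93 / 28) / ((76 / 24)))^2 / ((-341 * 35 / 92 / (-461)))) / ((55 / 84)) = 319489596/53509225 = 5.97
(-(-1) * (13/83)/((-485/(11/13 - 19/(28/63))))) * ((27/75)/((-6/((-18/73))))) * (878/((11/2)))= 25827687/808119125 = 0.03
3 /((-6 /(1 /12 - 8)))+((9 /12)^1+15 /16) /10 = 1981/480 = 4.13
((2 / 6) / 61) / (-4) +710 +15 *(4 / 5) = 528503/732 = 722.00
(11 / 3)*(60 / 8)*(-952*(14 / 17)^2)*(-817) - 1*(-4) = 246603348/17 = 14506079.29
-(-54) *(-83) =-4482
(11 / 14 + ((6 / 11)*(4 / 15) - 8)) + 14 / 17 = -81751/13090 = -6.25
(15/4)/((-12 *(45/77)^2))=-5929/6480 = -0.91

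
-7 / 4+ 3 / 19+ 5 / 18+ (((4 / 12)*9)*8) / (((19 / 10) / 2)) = 16381/684 = 23.95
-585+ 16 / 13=-7589/13 = -583.77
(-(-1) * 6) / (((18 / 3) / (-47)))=-47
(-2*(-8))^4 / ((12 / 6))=32768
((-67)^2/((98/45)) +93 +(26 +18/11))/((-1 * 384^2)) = -0.01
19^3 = 6859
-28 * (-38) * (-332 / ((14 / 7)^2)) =-88312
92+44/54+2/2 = 2533/27 = 93.81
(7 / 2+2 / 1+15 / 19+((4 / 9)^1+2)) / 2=2987/684 = 4.37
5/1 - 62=-57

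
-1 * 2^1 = -2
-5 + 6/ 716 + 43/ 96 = -78079/17184 = -4.54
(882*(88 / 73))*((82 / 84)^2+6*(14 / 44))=222140/73 = 3043.01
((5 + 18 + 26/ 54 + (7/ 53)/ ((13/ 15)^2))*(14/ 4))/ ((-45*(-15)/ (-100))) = -80097682/6529653 = -12.27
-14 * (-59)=826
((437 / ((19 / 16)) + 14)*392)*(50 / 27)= 7487200/27 = 277303.70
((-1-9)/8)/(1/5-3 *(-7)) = -25/424 = -0.06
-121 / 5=-24.20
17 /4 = 4.25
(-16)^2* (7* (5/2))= 4480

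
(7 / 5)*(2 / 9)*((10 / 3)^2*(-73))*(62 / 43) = -1267280/3483 = -363.85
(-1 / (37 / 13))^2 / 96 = 169/131424 = 0.00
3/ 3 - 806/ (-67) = 873/67 = 13.03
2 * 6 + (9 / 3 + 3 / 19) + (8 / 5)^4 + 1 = 269699/11875 = 22.71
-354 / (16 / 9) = -1593/8 = -199.12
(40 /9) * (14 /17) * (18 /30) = 112/51 = 2.20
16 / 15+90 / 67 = 2422/1005 = 2.41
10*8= 80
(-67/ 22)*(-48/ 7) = 1608/77 = 20.88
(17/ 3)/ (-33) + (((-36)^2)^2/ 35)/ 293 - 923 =-770963486/1015245 = -759.39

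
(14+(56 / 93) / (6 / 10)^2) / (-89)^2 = 13118/6629877 = 0.00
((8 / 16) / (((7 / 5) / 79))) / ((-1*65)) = -79/182 = -0.43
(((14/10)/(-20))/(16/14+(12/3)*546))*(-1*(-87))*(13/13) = -4263/1529600 = 0.00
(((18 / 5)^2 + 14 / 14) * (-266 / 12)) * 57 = -881923/50 = -17638.46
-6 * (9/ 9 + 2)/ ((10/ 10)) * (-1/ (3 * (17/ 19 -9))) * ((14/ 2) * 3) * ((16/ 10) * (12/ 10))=-8208/275 = -29.85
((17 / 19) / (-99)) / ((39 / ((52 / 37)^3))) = -183872/285834879 = 0.00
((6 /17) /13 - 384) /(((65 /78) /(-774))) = 394080552/1105 = 356633.98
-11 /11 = -1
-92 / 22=-46/11 = -4.18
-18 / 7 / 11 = -0.23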